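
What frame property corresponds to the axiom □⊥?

□⊥ is valid iff no world has any successor (otherwise □⊥ fails at any world with one).

emptiness of R: ∀x ∀y ¬Rxy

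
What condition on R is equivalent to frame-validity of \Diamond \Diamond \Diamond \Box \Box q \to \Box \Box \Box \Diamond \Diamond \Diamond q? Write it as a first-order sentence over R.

\forall x \forall y \forall z ((x R^3 y \wedge x R^3 z) \to \exists w (y R^2 w \wedge z R^3 w))

This is a Sahlqvist (Geach-type) schema ◇^3□^2q → □^3◇^3q.
First-order correspondent: \forall x \forall y \forall z ((x R^3 y \wedge x R^3 z) \to \exists w (y R^2 w \wedge z R^3 w)).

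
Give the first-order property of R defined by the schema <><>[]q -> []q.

This is a Sahlqvist (Geach-type) schema ◇^2□^1q → □^1◇^0q.
Minimal-valuation argument: fix x; take any y with xR^2y and any z with xR^1z. Set V(q) to the set of worlds R-reachable from y in exactly 1 step. Then □^1q holds at y, so the antecedent holds at x; validity forces ◇^0q at z, giving a w with zR^0w and yR^1w.
First-order correspondent: forall x forall y forall z ((x R^2 y & xRz) -> exists w (yRw & z = w)).

forall x forall y forall z ((x R^2 y & xRz) -> exists w (yRw & z = w))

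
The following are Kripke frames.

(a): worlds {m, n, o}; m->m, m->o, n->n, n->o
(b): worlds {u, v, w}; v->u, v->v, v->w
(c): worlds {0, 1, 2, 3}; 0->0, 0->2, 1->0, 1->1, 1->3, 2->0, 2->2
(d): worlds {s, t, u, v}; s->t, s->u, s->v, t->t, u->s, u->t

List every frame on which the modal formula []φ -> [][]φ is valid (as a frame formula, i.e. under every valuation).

(a), (b)

The schema corresponds to transitivity: forall x forall y forall z (Rxy & Ryz -> Rxz).
(a): satisfies the condition.
(b): satisfies the condition.
(c): fails — R10 and R02 but not R12.
(d): fails — Rus and Rsv but not Ruv.
Valid on: (a), (b).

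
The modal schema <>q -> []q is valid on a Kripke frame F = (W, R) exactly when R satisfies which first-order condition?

Suppose ◇q→□q is valid. Take Rxy, Rxz and set V(q)={y}. Then ◇q at x, so □q at x, so q at z, i.e. z=y.

Partial functionality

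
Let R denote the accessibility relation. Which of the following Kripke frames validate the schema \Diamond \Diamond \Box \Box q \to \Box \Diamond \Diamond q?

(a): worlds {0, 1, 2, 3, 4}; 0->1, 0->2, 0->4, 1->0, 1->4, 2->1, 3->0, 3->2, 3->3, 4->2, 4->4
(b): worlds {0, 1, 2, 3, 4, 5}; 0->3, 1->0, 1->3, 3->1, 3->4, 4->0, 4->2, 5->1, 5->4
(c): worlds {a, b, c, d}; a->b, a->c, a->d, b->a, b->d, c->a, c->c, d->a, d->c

(a), (c)

This is the axiom for a generalized confluence (Geach) condition; its first-order frame correspondent is \forall x \forall y \forall z ((x R^2 y \wedge xRz) \to \exists w (y R^2 w \wedge z R^2 w)).
(a): condition met.
(b): fails — 1R²3, 1R0 but no w with 3R²w and 0R²w.
(c): condition met.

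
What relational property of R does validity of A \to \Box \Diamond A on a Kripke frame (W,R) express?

symmetry

Suppose A→□◇A is valid. Take Rxy and set V(A)={x}. Then A at x, so □◇A at x, so ◇A at y, so some z with Ryz has A; z=x, i.e. Ryx.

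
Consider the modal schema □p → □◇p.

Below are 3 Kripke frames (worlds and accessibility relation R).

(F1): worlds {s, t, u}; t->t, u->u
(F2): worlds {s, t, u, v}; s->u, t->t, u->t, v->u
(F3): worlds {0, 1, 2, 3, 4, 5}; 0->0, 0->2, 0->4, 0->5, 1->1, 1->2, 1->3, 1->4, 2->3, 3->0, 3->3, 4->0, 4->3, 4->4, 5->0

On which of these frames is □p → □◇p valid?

Frame correspondent (Sahlqvist): ∀x ∀z (xRz → ∃w (xRw ∧ zRw)) — i.e. a generalized confluence (Geach) condition.
(F1): holds.
(F2): fails — sRu but no w with sRw and uRw.
(F3): fails — 0R2 but no w with 0Rw and 2Rw.
Valid on: (F1).

(F1)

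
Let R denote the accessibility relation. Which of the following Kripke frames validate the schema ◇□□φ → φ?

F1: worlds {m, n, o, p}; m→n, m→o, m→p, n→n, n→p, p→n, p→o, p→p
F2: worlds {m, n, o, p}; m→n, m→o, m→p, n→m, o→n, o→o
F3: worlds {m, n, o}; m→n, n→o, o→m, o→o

The schema corresponds to a generalized confluence (Geach) condition: ∀x ∀y (xRy → ∃w (yR²w ∧ x = w)).
F1: fails — mRn but no w with nR²w and m=w.
F2: fails — mRn but no w with nR²w and m=w.
F3: condition met.
Valid on: F3.

F3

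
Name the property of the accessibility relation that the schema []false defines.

emptiness of R: forall x forall y ~Rxy

This is the Ver axiom.
Its frame correspondent is emptiness of R — forall x forall y ~Rxy.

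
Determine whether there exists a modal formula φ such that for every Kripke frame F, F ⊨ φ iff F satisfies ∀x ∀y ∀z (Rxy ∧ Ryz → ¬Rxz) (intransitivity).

Any modally definable frame class is closed under surjective bounded morphisms.
The 3-cycle (worlds a,b,c with a→b→c→a) is intransitive. Mapping every world to a single reflexive point • is a surjective bounded morphism; the reflexive point is not intransitive (R••∧R•• but R••).
So the class is not modally definable.

No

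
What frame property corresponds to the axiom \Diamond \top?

◇⊤ holds at w iff w has a successor, so frame-validity of ◇⊤ is exactly seriality. Equivalently via □A → ◇A:
Suppose □A→◇A is valid. At any x set V(A)=W. Then □A at x, so ◇A at x, so x has a successor.
Conversely, any frame satisfying \forall x \exists y Rxy validates the schema.
Frame condition: \forall x \exists y Rxy.

seriality: \forall x \exists y Rxy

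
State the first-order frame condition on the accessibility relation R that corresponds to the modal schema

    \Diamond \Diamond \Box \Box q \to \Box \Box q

This is a Sahlqvist (Geach-type) schema ◇^2□^2q → □^2◇^0q.
First-order correspondent: \forall x \forall y \forall z ((x R^2 y \wedge x R^2 z) \to \exists w (y R^2 w \wedge z = w)).

\forall x \forall y \forall z ((x R^2 y \wedge x R^2 z) \to \exists w (y R^2 w \wedge z = w))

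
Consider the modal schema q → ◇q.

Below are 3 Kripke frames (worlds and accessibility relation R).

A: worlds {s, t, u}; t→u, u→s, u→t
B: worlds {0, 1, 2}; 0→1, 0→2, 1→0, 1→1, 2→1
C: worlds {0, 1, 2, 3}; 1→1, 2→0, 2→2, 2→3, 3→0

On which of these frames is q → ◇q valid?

The schema corresponds to a generalized confluence (Geach) condition: ∀x ∃w (x = w ∧ xRw).
A: fails — at s but no w with s=w and sRw.
B: fails — at 0 but no w with 0=w and 0Rw.
C: fails — at 0 but no w with 0=w and 0Rw.

none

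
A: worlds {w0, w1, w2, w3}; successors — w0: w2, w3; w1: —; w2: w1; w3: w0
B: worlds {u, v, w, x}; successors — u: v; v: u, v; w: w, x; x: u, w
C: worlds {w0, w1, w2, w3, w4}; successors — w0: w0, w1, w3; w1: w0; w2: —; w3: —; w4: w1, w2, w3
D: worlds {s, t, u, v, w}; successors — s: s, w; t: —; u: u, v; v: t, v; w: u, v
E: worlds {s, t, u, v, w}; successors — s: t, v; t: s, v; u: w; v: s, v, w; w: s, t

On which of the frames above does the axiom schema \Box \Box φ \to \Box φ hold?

D

Frame correspondent (Sahlqvist): \forall x \forall y (Rxy \to \exists z (Rxz \wedge Rzy)) — i.e. density.
A: fails — Rw0w2 but no z with Rw0z and Rzw2.
B: fails — Rxu but no z with Rxz and Rzu.
C: fails — Rw4w1 but no z with Rw4z and Rzw1.
D: ✓.
E: fails — Ruw but no z with Ruz and Rzw.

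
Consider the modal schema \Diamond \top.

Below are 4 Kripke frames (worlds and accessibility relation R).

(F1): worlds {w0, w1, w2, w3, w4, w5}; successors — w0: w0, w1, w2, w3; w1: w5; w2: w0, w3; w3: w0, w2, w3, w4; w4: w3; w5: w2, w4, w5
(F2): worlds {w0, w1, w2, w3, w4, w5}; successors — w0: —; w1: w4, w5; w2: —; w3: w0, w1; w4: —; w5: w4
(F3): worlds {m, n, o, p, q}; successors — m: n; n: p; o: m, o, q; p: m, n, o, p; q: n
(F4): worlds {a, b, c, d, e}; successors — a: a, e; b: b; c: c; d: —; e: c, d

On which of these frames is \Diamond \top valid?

The schema corresponds to seriality: \forall x \exists y Rxy.
(F1): holds.
(F2): fails — world w0 has no successor.
(F3): holds.
(F4): fails — world d has no successor.

(F1), (F3)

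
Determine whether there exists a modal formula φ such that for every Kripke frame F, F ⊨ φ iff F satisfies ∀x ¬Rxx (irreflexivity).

No — not modally definable

If a class were modally definable it would be closed under surjective bounded morphisms (Goldblatt–Thomason).
The 3-cycle (worlds s,t,u with s→t→u→s) is irreflexive, and the map sending every world to a single reflexive point • is a surjective bounded morphism (forth: every edge maps to (•,•); back: every world has a successor). So any modal formula valid on the 3-cycle is also valid on the reflexive point, which is not irreflexive.
So no modal formula (or set of formulas) defines exactly the irreflexive frames.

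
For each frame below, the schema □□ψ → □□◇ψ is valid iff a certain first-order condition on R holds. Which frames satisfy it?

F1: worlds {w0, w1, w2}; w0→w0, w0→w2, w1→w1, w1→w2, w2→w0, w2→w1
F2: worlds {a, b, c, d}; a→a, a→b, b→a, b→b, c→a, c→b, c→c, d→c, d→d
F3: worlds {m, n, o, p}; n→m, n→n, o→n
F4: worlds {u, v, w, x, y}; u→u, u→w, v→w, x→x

F1, F2

The schema corresponds to a generalized confluence (Geach) condition: ∀x ∀z (xR²z → ∃w (xR²w ∧ zRw)).
F1: satisfies the condition.
F2: satisfies the condition.
F3: fails — nR²m but no w with nR²w and mRw.
F4: fails — uR²w but no t with uR²t and wRt.
Valid on: F1, F2.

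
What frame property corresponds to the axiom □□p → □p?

This is the C4 axiom.
It corresponds to density: ∀x ∀y (Rxy → ∃z (Rxz ∧ Rzy)).

density: ∀x ∀y (Rxy → ∃z (Rxz ∧ Rzy))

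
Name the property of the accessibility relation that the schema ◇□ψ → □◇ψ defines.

convergence

Suppose ◇□ψ→□◇ψ is valid. Take Rxy, Rxz and set V(ψ)={w : Ryw}. Then □ψ at y so ◇□ψ at x, so □◇ψ at x, so ◇ψ at z, giving w with Rzw and Ryw.
Conversely, on a frame with convergence the schema holds at every world under every valuation.
So the correspondent is convergence.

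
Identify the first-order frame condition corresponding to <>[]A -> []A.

the Euclidean property: forall x forall y forall z (Rxy & Rxz -> Ryz)

Equivalently (dual form): ◇A → □◇A.
Suppose ◇A→□◇A is valid. Take Rxy, Rxz and set V(A)={y}. Then ◇A at x, so □◇A at x, so ◇A at z, so some w with Rzw has A; w=y, i.e. Rzy. By symmetry of the argument, Ryz.
Conversely, on a frame with the Euclidean property the schema holds at every world under every valuation.
So the correspondent is the Euclidean property.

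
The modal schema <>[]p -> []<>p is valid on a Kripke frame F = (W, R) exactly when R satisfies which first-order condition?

Suppose ◇□p→□◇p is valid. Take Rxy, Rxz and set V(p)={w : Ryw}. Then □p at y so ◇□p at x, so □◇p at x, so ◇p at z, giving w with Rzw and Ryw.

convergence: forall x forall y forall z (Rxy & Rxz -> exists w (Ryw & Rzw))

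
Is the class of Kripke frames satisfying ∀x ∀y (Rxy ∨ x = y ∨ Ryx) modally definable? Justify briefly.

No — not modally definable

Any modally definable frame class is closed under disjoint unions.
Take 4 disjoint single-world reflexive frames: each is trivially connected, but their disjoint union has 4 worlds with no edge between distinct components, so it is not connected.
So no modal formula (or set of formulas) defines exactly the connected frames.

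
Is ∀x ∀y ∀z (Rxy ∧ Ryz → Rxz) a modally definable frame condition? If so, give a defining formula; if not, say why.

This is a Sahlqvist condition; the 4 axiom □r → □□r defines it.
Suppose □r→□□r is valid. Take Rxy, Ryz and set V(r)={w : Rxw}. Then □r at x, so □□r at x, so □r at y, so r at z, i.e. Rxz.

Yes, by □r → □□r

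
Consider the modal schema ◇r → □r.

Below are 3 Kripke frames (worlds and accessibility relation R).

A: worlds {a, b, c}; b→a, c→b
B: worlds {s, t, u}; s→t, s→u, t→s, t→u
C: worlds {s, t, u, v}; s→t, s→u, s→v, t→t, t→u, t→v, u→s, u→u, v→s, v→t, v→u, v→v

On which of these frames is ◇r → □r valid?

A

This is the axiom for partial functionality; its first-order frame correspondent is ∀x ∀y ∀z (Rxy ∧ Rxz → y = z).
A: ✓.
B: fails — s sees both t and u.
C: fails — s sees both t and u.
Valid on: A.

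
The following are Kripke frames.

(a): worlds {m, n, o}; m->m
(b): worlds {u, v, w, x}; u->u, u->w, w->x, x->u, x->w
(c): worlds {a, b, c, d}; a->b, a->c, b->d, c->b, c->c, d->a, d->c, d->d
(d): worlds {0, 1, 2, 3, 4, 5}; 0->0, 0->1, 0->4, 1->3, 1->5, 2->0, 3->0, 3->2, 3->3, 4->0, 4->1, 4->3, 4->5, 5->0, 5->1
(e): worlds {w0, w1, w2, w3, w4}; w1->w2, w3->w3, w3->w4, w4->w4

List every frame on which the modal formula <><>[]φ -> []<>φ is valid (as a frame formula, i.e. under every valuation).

This is the axiom for a generalized confluence (Geach) condition; its first-order frame correspondent is forall x forall y forall z ((x R^2 y & xRz) -> exists w (yRw & zRw)).
(a): satisfies the condition.
(b): fails — uR²u, uRw but no t with uRt and wRt.
(c): fails — aR²b, aRc but no w with bRw and cRw.
(d): fails — 0R²0, 0R1 but no w with 0Rw and 1Rw.
(e): satisfies the condition.

(a), (e)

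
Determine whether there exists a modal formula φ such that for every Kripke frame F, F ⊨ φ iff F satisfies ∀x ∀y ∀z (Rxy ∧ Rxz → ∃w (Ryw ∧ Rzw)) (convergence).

Yes, by ◇□p → □◇p

Yes: it is convergence, defined by the .2 schema ◇□p → □◇p.
Suppose ◇□p→□◇p is valid. Take Rxy, Rxz and set V(p)={w : Ryw}. Then □p at y so ◇□p at x, so □◇p at x, so ◇p at z, giving w with Rzw and Ryw.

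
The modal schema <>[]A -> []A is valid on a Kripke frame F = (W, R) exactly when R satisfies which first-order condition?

the Euclidean property

Replacing A by ¬A and contraposing gives the equivalent schema ◇A → □◇A.
Suppose ◇A→□◇A is valid. Take Rxy, Rxz and set V(A)={y}. Then ◇A at x, so □◇A at x, so ◇A at z, so some w with Rzw has A; w=y, i.e. Rzy. By symmetry of the argument, Ryz.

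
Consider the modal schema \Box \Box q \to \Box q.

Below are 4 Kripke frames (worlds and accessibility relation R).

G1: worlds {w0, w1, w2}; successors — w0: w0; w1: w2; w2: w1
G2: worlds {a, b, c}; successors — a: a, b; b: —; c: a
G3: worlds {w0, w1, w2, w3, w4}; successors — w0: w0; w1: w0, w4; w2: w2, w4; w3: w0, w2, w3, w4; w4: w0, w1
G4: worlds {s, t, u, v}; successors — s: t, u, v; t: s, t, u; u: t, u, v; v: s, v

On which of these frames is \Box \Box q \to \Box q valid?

The schema corresponds to density: \forall x \forall y (Rxy \to \exists z (Rxz \wedge Rzy)).
G1: fails — Rw1w2 but no z with Rw1z and Rzw2.
G2: ✓.
G3: fails — Rw4w1 but no z with Rw4z and Rzw1.
G4: ✓.
Valid on: G2, G4.

G2, G4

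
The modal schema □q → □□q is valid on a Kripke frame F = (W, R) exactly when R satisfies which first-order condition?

transitivity

This is the 4 axiom.
It corresponds to transitivity: ∀x ∀y ∀z (Rxy ∧ Ryz → Rxz).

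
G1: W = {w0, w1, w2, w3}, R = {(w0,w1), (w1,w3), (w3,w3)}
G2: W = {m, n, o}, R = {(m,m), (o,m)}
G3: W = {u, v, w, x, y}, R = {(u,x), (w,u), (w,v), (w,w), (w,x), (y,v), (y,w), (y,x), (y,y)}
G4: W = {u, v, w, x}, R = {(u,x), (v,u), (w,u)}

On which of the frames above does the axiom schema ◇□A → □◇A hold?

G1, G2

The schema corresponds to convergence: ∀x ∀y ∀z (Rxy ∧ Rxz → ∃w (Ryw ∧ Rzw)).
G1: satisfies the condition.
G2: satisfies the condition.
G3: fails — Rux and Rux but x and x have no common successor.
G4: fails — Rux and Rux but x and x have no common successor.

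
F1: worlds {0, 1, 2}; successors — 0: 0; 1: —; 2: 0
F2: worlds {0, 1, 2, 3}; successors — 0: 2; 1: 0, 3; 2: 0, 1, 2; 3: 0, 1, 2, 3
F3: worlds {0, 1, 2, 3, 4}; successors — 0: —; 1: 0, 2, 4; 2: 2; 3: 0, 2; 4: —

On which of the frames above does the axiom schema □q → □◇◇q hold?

F1, F2

Frame correspondent (Sahlqvist): ∀x ∀z (xRz → ∃w (xRw ∧ zR²w)) — i.e. a generalized confluence (Geach) condition.
F1: holds.
F2: holds.
F3: fails — 1R0 but no w with 1Rw and 0R²w.
Valid on: F1, F2.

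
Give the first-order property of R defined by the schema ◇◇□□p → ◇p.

∀x ∀y (xR²y → ∃w (yR²w ∧ xRw))

This is a Sahlqvist (Geach-type) schema ◇^2□^2p → □^0◇^1p.
First-order correspondent: ∀x ∀y (xR²y → ∃w (yR²w ∧ xRw)).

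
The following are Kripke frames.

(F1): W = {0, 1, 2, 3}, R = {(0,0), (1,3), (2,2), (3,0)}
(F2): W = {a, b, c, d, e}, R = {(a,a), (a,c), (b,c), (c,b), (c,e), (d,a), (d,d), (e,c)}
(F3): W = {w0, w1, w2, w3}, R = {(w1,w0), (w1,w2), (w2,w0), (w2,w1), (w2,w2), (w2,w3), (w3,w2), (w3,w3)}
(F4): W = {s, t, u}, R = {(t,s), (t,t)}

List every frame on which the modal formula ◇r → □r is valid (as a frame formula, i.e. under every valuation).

(F1)

This is the axiom for partial functionality; its first-order frame correspondent is ∀x ∀y ∀z (Rxy ∧ Rxz → y = z).
(F1): holds.
(F2): fails — a sees both a and c.
(F3): fails — w1 sees both w0 and w2.
(F4): fails — t sees both s and t.
Valid on: (F1).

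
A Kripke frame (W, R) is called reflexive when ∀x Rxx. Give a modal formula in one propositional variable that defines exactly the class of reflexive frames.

This is reflexivity; the standard corresponding axiom is T: □p → p.
Suppose □p→p is valid. At any x set V(p)={w : Rxw}. Then □p holds at x, so p holds at x, i.e. Rxx.

□p → p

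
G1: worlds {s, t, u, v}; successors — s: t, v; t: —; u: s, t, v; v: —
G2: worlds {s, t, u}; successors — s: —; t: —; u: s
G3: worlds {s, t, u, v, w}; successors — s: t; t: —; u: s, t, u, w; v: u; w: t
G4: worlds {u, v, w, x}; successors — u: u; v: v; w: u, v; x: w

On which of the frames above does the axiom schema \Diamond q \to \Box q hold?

The schema corresponds to partial functionality: \forall x \forall y \forall z (Rxy \wedge Rxz \to y = z).
G1: fails — s sees both t and v.
G2: condition met.
G3: fails — u sees both s and t.
G4: fails — w sees both u and v.

G2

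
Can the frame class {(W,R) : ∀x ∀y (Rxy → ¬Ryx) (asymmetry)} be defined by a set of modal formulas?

Any modally definable frame class is closed under surjective bounded morphisms.
The 3-cycle (worlds 0,1,2 with 0→1→2→0) is asymmetric. Mapping every world to a single reflexive point • is a surjective bounded morphism, and the reflexive point is not asymmetric (R•• but asymmetry requires ¬R••).
So no modal formula (or set of formulas) defines exactly the asymmetric frames.

Not modally definable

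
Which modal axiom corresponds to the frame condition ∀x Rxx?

The condition is reflexivity. The T schema □r → r defines it.
Suppose □r→r is valid. At any x set V(r)={w : Rxw}. Then □r holds at x, so r holds at x, i.e. Rxx.

□r → r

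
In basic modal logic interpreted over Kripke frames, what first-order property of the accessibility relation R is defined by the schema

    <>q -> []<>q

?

the Euclidean property

Suppose ◇q→□◇q is valid. Take Rxy, Rxz and set V(q)={y}. Then ◇q at x, so □◇q at x, so ◇q at z, so some w with Rzw has q; w=y, i.e. Rzy. By symmetry of the argument, Ryz.
The converse is a direct semantic check.
Frame condition: forall x forall y forall z (Rxy & Rxz -> Ryz).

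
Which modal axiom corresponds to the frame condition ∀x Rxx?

A defining formula is □r → r (the T axiom).
Suppose □r→r is valid. At any x set V(r)={w : Rxw}. Then □r holds at x, so r holds at x, i.e. Rxx.

□r → r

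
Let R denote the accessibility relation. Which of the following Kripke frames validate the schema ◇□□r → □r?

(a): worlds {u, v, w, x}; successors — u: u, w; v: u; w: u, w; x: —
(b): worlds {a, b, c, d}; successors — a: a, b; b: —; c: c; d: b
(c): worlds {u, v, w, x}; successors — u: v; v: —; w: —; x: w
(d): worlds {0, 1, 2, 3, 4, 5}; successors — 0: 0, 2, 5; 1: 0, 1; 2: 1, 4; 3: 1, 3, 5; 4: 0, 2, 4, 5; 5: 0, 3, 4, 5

(a)

Frame correspondent (Sahlqvist): ∀x ∀y ∀z ((xRy ∧ xRz) → ∃w (yR²w ∧ z = w)) — i.e. a generalized confluence (Geach) condition.
(a): ✓.
(b): fails — aRb, aRa but no w with bR²w and a=w.
(c): fails — uRv, uRv but no t with vR²t and v=t.
(d): fails — 2R1, 2R4 but no w with 1R²w and 4=w.
Valid on: (a).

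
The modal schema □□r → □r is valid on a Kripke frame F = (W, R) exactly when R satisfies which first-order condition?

density

Suppose □□r→□r is valid. Take Rxy and set V(r)={w : xR²w}. Then □□r at x, so □r at x, so r at y, i.e. ∃z(Rxz∧Rzy).
Conversely, any frame satisfying ∀x ∀y (Rxy → ∃z (Rxz ∧ Rzy)) validates the schema.
Frame condition: ∀x ∀y (Rxy → ∃z (Rxz ∧ Rzy)).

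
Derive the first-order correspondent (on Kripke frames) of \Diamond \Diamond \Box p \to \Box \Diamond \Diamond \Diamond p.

\forall x \forall y \forall z ((x R^2 y \wedge xRz) \to \exists w (yRw \wedge z R^3 w))

This is a Sahlqvist (Geach-type) schema ◇^2□^1p → □^1◇^3p.
First-order correspondent: \forall x \forall y \forall z ((x R^2 y \wedge xRz) \to \exists w (yRw \wedge z R^3 w)).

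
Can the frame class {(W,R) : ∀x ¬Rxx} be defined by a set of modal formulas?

No

If a class were modally definable it would be closed under surjective bounded morphisms (Goldblatt–Thomason).
The 3-cycle (worlds w0,w1,w2 with w0→w1→w2→w0) is irreflexive, and the map sending every world to a single reflexive point • is a surjective bounded morphism (forth: every edge maps to (•,•); back: every world has a successor). So any modal formula valid on the 3-cycle is also valid on the reflexive point, which is not irreflexive.
So the class is not modally definable.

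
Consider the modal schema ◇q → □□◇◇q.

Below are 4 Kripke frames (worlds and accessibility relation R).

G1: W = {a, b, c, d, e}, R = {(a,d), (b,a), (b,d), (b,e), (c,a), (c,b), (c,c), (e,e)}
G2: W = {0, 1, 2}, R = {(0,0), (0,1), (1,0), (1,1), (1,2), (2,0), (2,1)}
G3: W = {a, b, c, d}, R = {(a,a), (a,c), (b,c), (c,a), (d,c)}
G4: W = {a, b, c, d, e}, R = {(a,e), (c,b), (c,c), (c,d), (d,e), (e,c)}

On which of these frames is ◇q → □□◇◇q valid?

This is the axiom for a generalized confluence (Geach) condition; its first-order frame correspondent is ∀x ∀y ∀z ((xRy ∧ xR²z) → ∃w (y = w ∧ zR²w)).
G1: fails — bRa, bR²d but no w with a=w and dR²w.
G2: ✓.
G3: ✓.
G4: fails — cRb, cR²b but no w with b=w and bR²w.

G2, G3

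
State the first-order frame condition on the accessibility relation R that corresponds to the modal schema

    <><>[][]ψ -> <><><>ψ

This is a Sahlqvist (Geach-type) schema ◇^2□^2ψ → □^0◇^3ψ.
Minimal-valuation argument: fix x; take any y with xR^2y and any z with xR^0z. Set V(ψ) to the set of worlds R-reachable from y in exactly 2 steps. Then □^2ψ holds at y, so the antecedent holds at x; validity forces ◇^3ψ at z, giving a w with zR^3w and yR^2w.
First-order correspondent: forall x forall y (x R^2 y -> exists w (y R^2 w & x R^3 w)).

forall x forall y (x R^2 y -> exists w (y R^2 w & x R^3 w))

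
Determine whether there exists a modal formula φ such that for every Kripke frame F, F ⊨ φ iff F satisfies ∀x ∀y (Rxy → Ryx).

Yes, by p → □◇p

This is a Sahlqvist condition; the B axiom p → □◇p defines it.
Suppose p→□◇p is valid. Take Rxy and set V(p)={x}. Then p at x, so □◇p at x, so ◇p at y, so some z with Ryz has p; z=x, i.e. Ryx.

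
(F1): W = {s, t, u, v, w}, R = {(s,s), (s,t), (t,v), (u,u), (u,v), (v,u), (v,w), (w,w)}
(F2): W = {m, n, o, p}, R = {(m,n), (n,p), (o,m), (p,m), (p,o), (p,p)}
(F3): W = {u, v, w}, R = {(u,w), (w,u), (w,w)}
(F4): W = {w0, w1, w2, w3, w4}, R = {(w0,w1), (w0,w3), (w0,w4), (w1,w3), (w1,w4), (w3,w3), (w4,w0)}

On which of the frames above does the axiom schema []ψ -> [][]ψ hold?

This is the axiom for transitivity; its first-order frame correspondent is forall x forall y forall z (Rxy & Ryz -> Rxz).
(F1): fails — Ruv and Rvw but not Ruw.
(F2): fails — Rom and Rmn but not Ron.
(F3): fails — Ruw and Rwu but not Ruu.
(F4): fails — Rw0w4 and Rw4w0 but not Rw0w0.

none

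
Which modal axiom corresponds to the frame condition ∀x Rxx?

This is reflexivity; the standard corresponding axiom is T: □q → q.
Suppose □q→q is valid. At any x set V(q)={w : Rxw}. Then □q holds at x, so q holds at x, i.e. Rxx.

□q → q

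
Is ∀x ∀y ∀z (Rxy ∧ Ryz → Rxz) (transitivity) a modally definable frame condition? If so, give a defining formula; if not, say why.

Definable; □p → □□p defines it

This is a Sahlqvist condition; the 4 axiom □p → □□p defines it.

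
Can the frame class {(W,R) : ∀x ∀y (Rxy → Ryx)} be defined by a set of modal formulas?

Yes — defined by p → □◇p

This is a Sahlqvist condition; the B axiom p → □◇p defines it.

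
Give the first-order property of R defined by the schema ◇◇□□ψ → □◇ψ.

This is a Sahlqvist (Geach-type) schema ◇^2□^2ψ → □^1◇^1ψ.
Minimal-valuation argument: fix x; take any y with xR^2y and any z with xR^1z. Set V(ψ) to the set of worlds R-reachable from y in exactly 2 steps. Then □^2ψ holds at y, so the antecedent holds at x; validity forces ◇^1ψ at z, giving a w with zR^1w and yR^2w.
First-order correspondent: ∀x ∀y ∀z ((xR²y ∧ xRz) → ∃w (yR²w ∧ zRw)).

∀x ∀y ∀z ((xR²y ∧ xRz) → ∃w (yR²w ∧ zRw))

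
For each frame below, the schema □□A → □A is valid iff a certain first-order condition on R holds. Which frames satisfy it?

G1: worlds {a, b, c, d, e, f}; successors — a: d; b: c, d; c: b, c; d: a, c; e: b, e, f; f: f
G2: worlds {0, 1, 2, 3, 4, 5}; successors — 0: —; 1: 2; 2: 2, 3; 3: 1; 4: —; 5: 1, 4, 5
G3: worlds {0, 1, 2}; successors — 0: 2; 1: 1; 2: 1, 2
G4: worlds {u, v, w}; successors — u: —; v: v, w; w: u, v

G3

This is the axiom for density; its first-order frame correspondent is ∀x ∀y (Rxy → ∃z (Rxz ∧ Rzy)).
G1: fails — Rad but no z with Raz and Rzd.
G2: fails — R31 but no z with R3z and Rz1.
G3: holds.
G4: fails — Rwu but no z with Rwz and Rzu.
Valid on: G3.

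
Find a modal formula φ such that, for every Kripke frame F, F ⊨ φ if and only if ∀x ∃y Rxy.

□ψ → ◇ψ

This is seriality; the standard corresponding axiom is D: □ψ → ◇ψ.
Suppose □ψ→◇ψ is valid. At any x set V(ψ)=W. Then □ψ at x, so ◇ψ at x, so x has a successor.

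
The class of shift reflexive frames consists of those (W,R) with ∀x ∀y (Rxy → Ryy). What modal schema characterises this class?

□(□ψ → ψ)

This is shift-reflexivity; the standard corresponding axiom is T□: □(□ψ → ψ).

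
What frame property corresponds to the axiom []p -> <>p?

This schema is the D axiom.
It corresponds to seriality: forall x exists y Rxy.

seriality: forall x exists y Rxy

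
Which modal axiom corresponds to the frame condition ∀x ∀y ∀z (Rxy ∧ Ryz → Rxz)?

□p → □□p

The condition is transitivity. The 4 schema □p → □□p defines it.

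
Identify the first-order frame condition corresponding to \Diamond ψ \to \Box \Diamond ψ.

the Euclidean property: \forall x \forall y \forall z (Rxy \wedge Rxz \to Ryz)

Suppose ◇ψ→□◇ψ is valid. Take Rxy, Rxz and set V(ψ)={y}. Then ◇ψ at x, so □◇ψ at x, so ◇ψ at z, so some w with Rzw has ψ; w=y, i.e. Rzy. By symmetry of the argument, Ryz.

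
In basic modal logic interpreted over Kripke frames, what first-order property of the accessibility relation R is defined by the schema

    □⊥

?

□⊥ is valid iff no world has any successor (otherwise □⊥ fails at any world with one).

emptiness of R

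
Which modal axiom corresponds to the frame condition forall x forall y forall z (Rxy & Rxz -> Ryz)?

The condition is the Euclidean property. The 5 schema ◇r → □◇r defines it.
Suppose ◇r→□◇r is valid. Take Rxy, Rxz and set V(r)={y}. Then ◇r at x, so □◇r at x, so ◇r at z, so some w with Rzw has r; w=y, i.e. Rzy. By symmetry of the argument, Ryz.

◇r → □◇r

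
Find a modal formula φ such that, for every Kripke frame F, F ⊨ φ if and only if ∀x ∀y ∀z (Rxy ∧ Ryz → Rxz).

This is transitivity; the standard corresponding axiom is 4: □r → □□r.
Suppose □r→□□r is valid. Take Rxy, Ryz and set V(r)={w : Rxw}. Then □r at x, so □□r at x, so □r at y, so r at z, i.e. Rxz.

□r → □□r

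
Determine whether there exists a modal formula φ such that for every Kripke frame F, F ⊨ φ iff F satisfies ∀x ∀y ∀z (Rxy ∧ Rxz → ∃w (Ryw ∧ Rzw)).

This is a Sahlqvist condition; the .2 axiom ◇□p → □◇p defines it.
Suppose ◇□p→□◇p is valid. Take Rxy, Rxz and set V(p)={w : Ryw}. Then □p at y so ◇□p at x, so □◇p at x, so ◇p at z, giving w with Rzw and Ryw.

Definable; ◇□p → □◇p defines it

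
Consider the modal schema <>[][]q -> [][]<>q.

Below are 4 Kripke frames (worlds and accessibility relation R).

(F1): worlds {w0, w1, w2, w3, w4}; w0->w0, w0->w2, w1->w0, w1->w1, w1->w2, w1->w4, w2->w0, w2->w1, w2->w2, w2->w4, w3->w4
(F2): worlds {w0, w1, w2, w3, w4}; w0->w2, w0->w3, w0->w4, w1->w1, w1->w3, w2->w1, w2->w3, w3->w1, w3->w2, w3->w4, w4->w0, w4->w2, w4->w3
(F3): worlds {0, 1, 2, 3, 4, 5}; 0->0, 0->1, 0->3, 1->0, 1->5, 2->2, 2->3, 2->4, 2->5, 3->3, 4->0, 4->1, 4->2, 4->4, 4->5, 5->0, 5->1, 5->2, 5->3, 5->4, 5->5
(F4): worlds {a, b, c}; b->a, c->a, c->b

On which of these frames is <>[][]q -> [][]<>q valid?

(F2)

The schema corresponds to a generalized confluence (Geach) condition: forall x forall y forall z ((xRy & x R^2 z) -> exists w (y R^2 w & zRw)).
(F1): fails — w0Rw0, w0R²w4 but no w with w0R²w and w4Rw.
(F2): holds.
(F3): fails — 0R3, 0R²1 but no w with 3R²w and 1Rw.
(F4): fails — cRa, cR²a but no w with aR²w and aRw.
Valid on: (F2).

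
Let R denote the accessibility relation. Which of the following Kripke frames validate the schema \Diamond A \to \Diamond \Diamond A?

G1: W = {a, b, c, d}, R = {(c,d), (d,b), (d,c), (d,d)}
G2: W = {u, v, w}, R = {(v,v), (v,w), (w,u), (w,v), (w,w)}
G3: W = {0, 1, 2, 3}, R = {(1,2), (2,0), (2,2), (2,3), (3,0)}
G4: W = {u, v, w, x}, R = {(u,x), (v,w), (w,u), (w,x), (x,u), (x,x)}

G1, G2

The schema corresponds to a generalized confluence (Geach) condition: \forall x \forall y (xRy \to \exists w (y = w \wedge x R^2 w)).
G1: condition met.
G2: condition met.
G3: fails — 3R0 but no w with 0=w and 3R²w.
G4: fails — vRw but no t with w=t and vR²t.
Valid on: G1, G2.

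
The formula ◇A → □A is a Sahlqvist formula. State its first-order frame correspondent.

This schema is the CD axiom.
It corresponds to partial functionality: ∀x ∀y ∀z (Rxy ∧ Rxz → y = z).

partial functionality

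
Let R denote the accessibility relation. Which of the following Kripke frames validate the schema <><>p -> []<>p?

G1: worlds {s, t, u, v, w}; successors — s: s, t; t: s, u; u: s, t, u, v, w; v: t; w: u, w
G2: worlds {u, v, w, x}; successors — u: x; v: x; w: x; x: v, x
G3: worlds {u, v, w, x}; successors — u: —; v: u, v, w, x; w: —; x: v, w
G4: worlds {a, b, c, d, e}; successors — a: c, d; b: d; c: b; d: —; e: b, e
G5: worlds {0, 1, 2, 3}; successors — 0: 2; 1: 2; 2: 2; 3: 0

This is the axiom for a generalized confluence (Geach) condition; its first-order frame correspondent is forall x forall y forall z ((x R^2 y & xRz) -> exists w (y = w & zRw)).
G1: fails — sR²t, sRt but no w* with t=w* and tRw*.
G2: fails — xR²v, xRv but no t with v=t and vRt.
G3: fails — vR²u, vRu but no t with u=t and uRt.
G4: fails — aR²b, aRd but no w with b=w and dRw.
G5: condition met.

G5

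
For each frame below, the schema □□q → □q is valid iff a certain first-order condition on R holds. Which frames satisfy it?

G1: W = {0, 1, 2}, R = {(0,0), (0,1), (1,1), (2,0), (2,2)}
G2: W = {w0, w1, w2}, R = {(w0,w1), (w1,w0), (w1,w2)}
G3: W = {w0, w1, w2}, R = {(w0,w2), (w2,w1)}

Frame correspondent (Sahlqvist): ∀x ∀y (Rxy → ∃z (Rxz ∧ Rzy)) — i.e. density.
G1: ✓.
G2: fails — Rw1w2 but no z with Rw1z and Rzw2.
G3: fails — Rw0w2 but no z with Rw0z and Rzw2.

G1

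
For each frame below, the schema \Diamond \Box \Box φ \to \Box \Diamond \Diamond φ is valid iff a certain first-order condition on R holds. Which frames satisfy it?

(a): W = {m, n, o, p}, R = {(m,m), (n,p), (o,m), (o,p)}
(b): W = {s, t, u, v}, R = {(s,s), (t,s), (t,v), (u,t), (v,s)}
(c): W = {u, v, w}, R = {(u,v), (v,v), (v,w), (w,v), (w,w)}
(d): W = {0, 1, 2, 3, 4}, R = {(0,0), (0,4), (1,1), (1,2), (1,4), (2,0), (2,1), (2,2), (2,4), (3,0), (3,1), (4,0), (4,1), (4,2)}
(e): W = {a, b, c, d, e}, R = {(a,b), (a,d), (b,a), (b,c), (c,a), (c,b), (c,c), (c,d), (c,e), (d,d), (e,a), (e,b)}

Frame correspondent (Sahlqvist): \forall x \forall y \forall z ((xRy \wedge xRz) \to \exists w (y R^2 w \wedge z R^2 w)) — i.e. a generalized confluence (Geach) condition.
(a): fails — nRp, nRp but no w with pR²w and pR²w.
(b): holds.
(c): holds.
(d): holds.
(e): holds.

(b), (c), (d), (e)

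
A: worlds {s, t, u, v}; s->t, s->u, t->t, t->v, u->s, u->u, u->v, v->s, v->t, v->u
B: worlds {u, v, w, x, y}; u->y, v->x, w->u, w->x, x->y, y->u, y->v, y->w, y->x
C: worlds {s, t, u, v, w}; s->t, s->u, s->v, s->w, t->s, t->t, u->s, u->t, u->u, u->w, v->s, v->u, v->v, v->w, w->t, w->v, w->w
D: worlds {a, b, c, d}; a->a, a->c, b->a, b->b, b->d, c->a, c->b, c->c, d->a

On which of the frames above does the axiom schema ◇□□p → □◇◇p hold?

The schema corresponds to a generalized confluence (Geach) condition: ∀x ∀y ∀z ((xRy ∧ xRz) → ∃w (yR²w ∧ zR²w)).
A: ✓.
B: fails — yRu, yRv but no t with uR²t and vR²t.
C: ✓.
D: ✓.
Valid on: A, C, D.

A, C, D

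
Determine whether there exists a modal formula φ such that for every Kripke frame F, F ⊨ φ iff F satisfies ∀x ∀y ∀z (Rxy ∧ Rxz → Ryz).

Yes: it is the Euclidean property, defined by the 5 schema ◇q → □◇q.
Suppose ◇q→□◇q is valid. Take Rxy, Rxz and set V(q)={y}. Then ◇q at x, so □◇q at x, so ◇q at z, so some w with Rzw has q; w=y, i.e. Rzy. By symmetry of the argument, Ryz.

Yes — defined by ◇q → □◇q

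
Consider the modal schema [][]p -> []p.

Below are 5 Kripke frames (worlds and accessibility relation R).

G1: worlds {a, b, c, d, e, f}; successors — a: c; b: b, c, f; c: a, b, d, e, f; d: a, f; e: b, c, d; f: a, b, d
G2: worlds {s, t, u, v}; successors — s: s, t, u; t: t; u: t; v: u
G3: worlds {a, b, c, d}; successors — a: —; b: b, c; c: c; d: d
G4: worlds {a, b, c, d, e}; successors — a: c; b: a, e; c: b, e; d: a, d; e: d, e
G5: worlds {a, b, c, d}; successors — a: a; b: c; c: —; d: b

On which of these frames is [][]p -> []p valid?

G3

This is the axiom for density; its first-order frame correspondent is forall x forall y (Rxy -> exists z (Rxz & Rzy)).
G1: fails — Rdf but no z with Rdz and Rzf.
G2: fails — Rvu but no z with Rvz and Rzu.
G3: satisfies the condition.
G4: fails — Rba but no z with Rbz and Rza.
G5: fails — Rdb but no z with Rdz and Rzb.
Valid on: G3.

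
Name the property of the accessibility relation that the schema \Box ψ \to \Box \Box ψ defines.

Transitivity

Suppose □ψ→□□ψ is valid. Take Rxy, Ryz and set V(ψ)={w : Rxw}. Then □ψ at x, so □□ψ at x, so □ψ at y, so ψ at z, i.e. Rxz.
Conversely, any frame satisfying \forall x \forall y \forall z (Rxy \wedge Ryz \to Rxz) validates the schema.
Frame condition: \forall x \forall y \forall z (Rxy \wedge Ryz \to Rxz).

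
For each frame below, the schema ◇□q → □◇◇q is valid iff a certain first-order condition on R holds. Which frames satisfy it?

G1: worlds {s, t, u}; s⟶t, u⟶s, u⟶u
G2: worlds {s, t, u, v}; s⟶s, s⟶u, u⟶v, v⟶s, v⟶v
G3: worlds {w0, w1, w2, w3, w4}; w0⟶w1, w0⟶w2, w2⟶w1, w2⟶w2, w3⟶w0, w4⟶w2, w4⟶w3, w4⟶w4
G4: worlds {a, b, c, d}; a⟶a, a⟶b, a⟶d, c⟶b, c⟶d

G2

This is the axiom for a generalized confluence (Geach) condition; its first-order frame correspondent is ∀x ∀y ∀z ((xRy ∧ xRz) → ∃w (yRw ∧ zR²w)).
G1: fails — sRt, sRt but no w with tRw and tR²w.
G2: holds.
G3: fails — w0Rw1, w0Rw1 but no w with w1Rw and w1R²w.
G4: fails — aRa, aRb but no w with aRw and bR²w.
Valid on: G2.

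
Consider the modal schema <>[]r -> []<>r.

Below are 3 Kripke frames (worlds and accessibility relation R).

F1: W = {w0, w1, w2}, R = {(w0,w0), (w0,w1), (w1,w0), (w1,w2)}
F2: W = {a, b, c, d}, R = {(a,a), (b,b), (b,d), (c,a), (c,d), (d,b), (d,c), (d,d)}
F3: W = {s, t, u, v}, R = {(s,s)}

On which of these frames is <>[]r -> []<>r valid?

F3

Frame correspondent (Sahlqvist): forall x forall y forall z (Rxy & Rxz -> exists w (Ryw & Rzw)) — i.e. convergence.
F1: fails — Rw1w2 and Rw1w2 but w2 and w2 have no common successor.
F2: fails — Rcd and Rca but d and a have no common successor.
F3: condition met.
Valid on: F3.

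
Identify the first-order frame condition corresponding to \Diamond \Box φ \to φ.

Replacing φ by ¬φ and contraposing gives the equivalent schema φ → □◇φ.
Suppose φ→□◇φ is valid. Take Rxy and set V(φ)={x}. Then φ at x, so □◇φ at x, so ◇φ at y, so some z with Ryz has φ; z=x, i.e. Ryx.

symmetry: \forall x \forall y (Rxy \to Ryx)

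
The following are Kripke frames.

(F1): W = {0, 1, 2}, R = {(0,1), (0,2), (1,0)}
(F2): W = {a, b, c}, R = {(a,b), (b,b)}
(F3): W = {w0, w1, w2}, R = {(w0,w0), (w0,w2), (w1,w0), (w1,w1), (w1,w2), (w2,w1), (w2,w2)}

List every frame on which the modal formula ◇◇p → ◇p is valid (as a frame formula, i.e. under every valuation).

This is the axiom for a generalized confluence (Geach) condition; its first-order frame correspondent is ∀x ∀y (xR²y → ∃w (y = w ∧ xRw)).
(F1): fails — 0R²0 but no w with 0=w and 0Rw.
(F2): ✓.
(F3): fails — w0R²w1 but no w with w1=w and w0Rw.

(F2)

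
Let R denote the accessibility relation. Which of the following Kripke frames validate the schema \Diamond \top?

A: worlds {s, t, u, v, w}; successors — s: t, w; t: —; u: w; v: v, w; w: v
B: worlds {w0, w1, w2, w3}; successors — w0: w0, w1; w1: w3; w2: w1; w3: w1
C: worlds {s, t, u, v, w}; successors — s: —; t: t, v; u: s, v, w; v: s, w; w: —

Frame correspondent (Sahlqvist): \forall x \exists y Rxy — i.e. seriality.
A: fails — world t has no successor.
B: ✓.
C: fails — world s has no successor.

B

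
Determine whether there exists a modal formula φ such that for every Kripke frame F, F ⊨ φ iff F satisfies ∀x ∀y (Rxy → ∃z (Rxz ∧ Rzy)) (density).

This is a Sahlqvist condition; the C4 axiom □□q → □q defines it.
Suppose □□q→□q is valid. Take Rxy and set V(q)={w : xR²w}. Then □□q at x, so □q at x, so q at y, i.e. ∃z(Rxz∧Rzy).

Definable; □□q → □q defines it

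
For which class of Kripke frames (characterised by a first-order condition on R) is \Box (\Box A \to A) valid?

shift-reflexivity: \forall x \forall y (Rxy \to Ryy)

Suppose □(□A→A) is valid. Take Rxy and set V(A)={w : Ryw}. Then at y, □A holds; since □(□A→A) at x, □A→A at y, so A at y, i.e. Ryy.
Conversely, on a frame with shift-reflexivity the schema holds at every world under every valuation.
Frame condition: \forall x \forall y (Rxy \to Ryy).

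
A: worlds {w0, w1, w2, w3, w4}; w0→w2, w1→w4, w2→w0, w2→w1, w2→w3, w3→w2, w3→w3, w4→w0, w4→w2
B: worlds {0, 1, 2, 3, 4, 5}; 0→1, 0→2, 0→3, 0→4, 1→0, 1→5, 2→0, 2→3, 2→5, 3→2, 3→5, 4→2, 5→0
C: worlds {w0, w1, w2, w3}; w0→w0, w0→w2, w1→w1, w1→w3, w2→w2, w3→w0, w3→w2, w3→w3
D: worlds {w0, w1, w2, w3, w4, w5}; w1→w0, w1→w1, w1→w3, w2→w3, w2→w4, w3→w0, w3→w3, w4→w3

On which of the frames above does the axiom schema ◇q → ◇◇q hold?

C

Frame correspondent (Sahlqvist): ∀x ∀y (xRy → ∃w (y = w ∧ xR²w)) — i.e. a generalized confluence (Geach) condition.
A: fails — w0Rw2 but no w with w2=w and w0R²w.
B: fails — 0R1 but no w with 1=w and 0R²w.
C: condition met.
D: fails — w2Rw4 but no w with w4=w and w2R²w.
Valid on: C.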